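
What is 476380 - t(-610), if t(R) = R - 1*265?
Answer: 477255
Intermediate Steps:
t(R) = -265 + R (t(R) = R - 265 = -265 + R)
476380 - t(-610) = 476380 - (-265 - 610) = 476380 - 1*(-875) = 476380 + 875 = 477255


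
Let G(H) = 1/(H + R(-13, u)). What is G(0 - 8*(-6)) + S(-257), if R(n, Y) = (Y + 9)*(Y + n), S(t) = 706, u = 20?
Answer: 177207/251 ≈ 706.00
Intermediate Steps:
R(n, Y) = (9 + Y)*(Y + n)
G(H) = 1/(203 + H) (G(H) = 1/(H + (20² + 9*20 + 9*(-13) + 20*(-13))) = 1/(H + (400 + 180 - 117 - 260)) = 1/(H + 203) = 1/(203 + H))
G(0 - 8*(-6)) + S(-257) = 1/(203 + (0 - 8*(-6))) + 706 = 1/(203 + (0 + 48)) + 706 = 1/(203 + 48) + 706 = 1/251 + 706 = 177207/251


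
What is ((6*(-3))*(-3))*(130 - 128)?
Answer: 108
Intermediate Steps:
((6*(-3))*(-3))*(130 - 128) = -18*(-3)*2 = 54*2 = 108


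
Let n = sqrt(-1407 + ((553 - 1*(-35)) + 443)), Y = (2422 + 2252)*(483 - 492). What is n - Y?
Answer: 42066 + 2*I*sqrt(94) ≈ 42066.0 + 19.391*I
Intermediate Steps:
Y = -42066 (Y = 4674*(-9) = -42066)
n = 2*I*sqrt(94) (n = sqrt(-1407 + ((553 + 35) + 443)) = sqrt(-1407 + (588 + 443)) = sqrt(-1407 + 1031) = sqrt(-376) = 2*I*sqrt(94) ≈ 19.391*I)
n - Y = 2*I*sqrt(94) - 1*(-42066) = 2*I*sqrt(94) + 42066 = 42066 + 2*I*sqrt(94)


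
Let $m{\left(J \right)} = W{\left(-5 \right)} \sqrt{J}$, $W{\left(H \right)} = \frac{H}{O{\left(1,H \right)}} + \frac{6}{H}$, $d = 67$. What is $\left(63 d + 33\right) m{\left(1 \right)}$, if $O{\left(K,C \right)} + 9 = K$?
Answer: $- \frac{48921}{20} \approx -2446.1$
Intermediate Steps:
$O{\left(K,C \right)} = -9 + K$
$W{\left(H \right)} = \frac{6}{H} - \frac{H}{8}$ ($W{\left(H \right)} = \frac{H}{-9 + 1} + \frac{6}{H} = \frac{H}{-8} + \frac{6}{H} = H \left(- \frac{1}{8}\right) + \frac{6}{H} = - \frac{H}{8} + \frac{6}{H} = \frac{6}{H} - \frac{H}{8}$)
$m{\left(J \right)} = - \frac{23 \sqrt{J}}{40}$ ($m{\left(J \right)} = \left(\frac{6}{-5} - - \frac{5}{8}\right) \sqrt{J} = \left(6 \left(- \frac{1}{5}\right) + \frac{5}{8}\right) \sqrt{J} = \left(- \frac{6}{5} + \frac{5}{8}\right) \sqrt{J} = - \frac{23 \sqrt{J}}{40}$)
$\left(63 d + 33\right) m{\left(1 \right)} = \left(63 \cdot 67 + 33\right) \left(- \frac{23 \sqrt{1}}{40}\right) = \left(4221 + 33\right) \left(\left(- \frac{23}{40}\right) 1\right) = 4254 \left(- \frac{23}{40}\right) = - \frac{48921}{20}$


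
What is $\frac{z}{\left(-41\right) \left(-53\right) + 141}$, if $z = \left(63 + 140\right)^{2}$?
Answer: $\frac{41209}{2314} \approx 17.809$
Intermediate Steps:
$z = 41209$ ($z = 203^{2} = 41209$)
$\frac{z}{\left(-41\right) \left(-53\right) + 141} = \frac{41209}{\left(-41\right) \left(-53\right) + 141} = \frac{41209}{2173 + 141} = \frac{41209}{2314}$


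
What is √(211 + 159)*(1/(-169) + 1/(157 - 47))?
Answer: 59*√370/18590 ≈ 0.061048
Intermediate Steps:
√(211 + 159)*(1/(-169) + 1/(157 - 47)) = √370*(-1/169 + 1/110) = √370*(59/18590) = 59*√370/18590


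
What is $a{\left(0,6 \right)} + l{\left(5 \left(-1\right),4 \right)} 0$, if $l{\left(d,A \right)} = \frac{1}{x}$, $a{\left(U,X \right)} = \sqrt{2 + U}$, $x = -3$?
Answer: $\sqrt{2} \approx 1.4142$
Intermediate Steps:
$l{\left(d,A \right)} = - \frac{1}{3}$ ($l{\left(d,A \right)} = \frac{1}{-3} = - \frac{1}{3}$)
$a{\left(0,6 \right)} + l{\left(5 \left(-1\right),4 \right)} 0 = \sqrt{2 + 0} - 0 = \sqrt{2} + 0 = \sqrt{2}$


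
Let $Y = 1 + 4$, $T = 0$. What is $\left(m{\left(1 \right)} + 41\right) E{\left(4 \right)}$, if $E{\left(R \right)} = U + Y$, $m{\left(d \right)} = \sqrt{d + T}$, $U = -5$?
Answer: $0$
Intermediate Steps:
$Y = 5$
$m{\left(d \right)} = \sqrt{d}$ ($m{\left(d \right)} = \sqrt{d + 0} = \sqrt{d}$)
$E{\left(R \right)} = 0$ ($E{\left(R \right)} = -5 + 5 = 0$)
$\left(m{\left(1 \right)} + 41\right) E{\left(4 \right)} = \left(\sqrt{1} + 41\right) 0 = \left(1 + 41\right) 0 = 42 \cdot 0 = 0$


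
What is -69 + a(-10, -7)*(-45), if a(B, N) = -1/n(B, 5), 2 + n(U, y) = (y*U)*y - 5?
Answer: -17778/257 ≈ -69.175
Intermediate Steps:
n(U, y) = -7 + U*y**2 (n(U, y) = -2 + ((y*U)*y - 5) = -2 + ((U*y)*y - 5) = -2 + (U*y**2 - 5) = -2 + (-5 + U*y**2) = -7 + U*y**2)
a(B, N) = -1/(-7 + 25*B) (a(B, N) = -1/(-7 + B*5**2) = -1/(-7 + B*25) = -1/(-7 + 25*B))
-69 + a(-10, -7)*(-45) = -69 - 1/(-7 + 25*(-10))*(-45) = -69 - 1/(-7 - 250)*(-45) = -69 - 1/(-257)*(-45) = -69 - 1*(-1/257)*(-45) = -69 + (1/257)*(-45) = -69 - 45/257 = -17778/257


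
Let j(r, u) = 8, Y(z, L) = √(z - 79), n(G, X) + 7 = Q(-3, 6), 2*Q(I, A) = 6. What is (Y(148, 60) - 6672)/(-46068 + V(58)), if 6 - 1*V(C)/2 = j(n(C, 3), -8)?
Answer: 834/5759 - √69/46072 ≈ 0.14464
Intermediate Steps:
Q(I, A) = 3 (Q(I, A) = (½)*6 = 3)
n(G, X) = -4 (n(G, X) = -7 + 3 = -4)
Y(z, L) = √(-79 + z)
V(C) = -4 (V(C) = 12 - 2*8 = 12 - 16 = -4)
(Y(148, 60) - 6672)/(-46068 + V(58)) = (√(-79 + 148) - 6672)/(-46068 - 4) = (√69 - 6672)/(-46072) = (-6672 + √69)*(-1/46072) = 834/5759 - √69/46072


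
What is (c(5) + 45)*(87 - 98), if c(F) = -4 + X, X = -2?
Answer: -429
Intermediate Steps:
c(F) = -6 (c(F) = -4 - 2 = -6)
(c(5) + 45)*(87 - 98) = (-6 + 45)*(87 - 98) = 39*(-11) = -429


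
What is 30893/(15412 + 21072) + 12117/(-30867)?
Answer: 170499201/375383876 ≈ 0.45420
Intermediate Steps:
30893/(15412 + 21072) + 12117/(-30867) = 30893/36484 + 12117*(-1/30867) = 30893*(1/36484) - 4039/10289 = 30893/36484 - 4039/10289 = 170499201/375383876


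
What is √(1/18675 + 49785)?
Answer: 2*√19291998677/1245 ≈ 223.13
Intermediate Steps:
√(1/18675 + 49785) = √(929734876/18675) = 2*√19291998677/1245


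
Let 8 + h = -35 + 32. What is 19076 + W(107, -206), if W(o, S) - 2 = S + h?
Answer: 18861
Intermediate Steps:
h = -11 (h = -8 + (-35 + 32) = -8 - 3 = -11)
W(o, S) = -9 + S (W(o, S) = 2 + (S - 11) = 2 + (-11 + S) = -9 + S)
19076 + W(107, -206) = 19076 + (-9 - 206) = 19076 - 215 = 18861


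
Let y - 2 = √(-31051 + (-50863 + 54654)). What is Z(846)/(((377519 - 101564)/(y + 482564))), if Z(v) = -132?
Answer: -21232904/91985 - 88*I*√6815/91985 ≈ -230.83 - 0.078977*I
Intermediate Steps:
y = 2 + 2*I*√6815 (y = 2 + √(-31051 + (-50863 + 54654)) = 2 + √(-31051 + 3791) = 2 + √(-27260) = 2 + 2*I*√6815 ≈ 2.0 + 165.11*I)
Z(846)/(((377519 - 101564)/(y + 482564))) = -132*((2 + 2*I*√6815) + 482564)/(377519 - 101564) = -(21232904/91985 + 88*I*√6815/91985) = -132*(482566/275955 + 2*I*√6815/275955) = -21232904/91985 - 88*I*√6815/91985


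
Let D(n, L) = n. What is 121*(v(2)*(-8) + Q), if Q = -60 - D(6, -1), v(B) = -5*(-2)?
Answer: -17666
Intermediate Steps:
v(B) = 10
Q = -66 (Q = -60 - 1*6 = -60 - 6 = -66)
121*(v(2)*(-8) + Q) = 121*(10*(-8) - 66) = 121*(-80 - 66) = 121*(-146) = -17666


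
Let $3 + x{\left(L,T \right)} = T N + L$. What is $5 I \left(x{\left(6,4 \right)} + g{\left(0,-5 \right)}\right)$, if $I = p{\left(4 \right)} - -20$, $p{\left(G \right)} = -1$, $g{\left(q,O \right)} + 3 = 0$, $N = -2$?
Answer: $-760$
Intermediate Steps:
$g{\left(q,O \right)} = -3$ ($g{\left(q,O \right)} = -3 + 0 = -3$)
$x{\left(L,T \right)} = -3 + L - 2 T$ ($x{\left(L,T \right)} = -3 + \left(T \left(-2\right) + L\right) = -3 + \left(- 2 T + L\right) = -3 + \left(L - 2 T\right) = -3 + L - 2 T$)
$I = 19$ ($I = -1 - -20 = -1 + 20 = 19$)
$5 I \left(x{\left(6,4 \right)} + g{\left(0,-5 \right)}\right) = 5 \cdot 19 \left(\left(-3 + 6 - 8\right) - 3\right) = 95 \left(\left(-3 + 6 - 8\right) - 3\right) = 95 \left(-5 - 3\right) = 95 \left(-8\right) = -760$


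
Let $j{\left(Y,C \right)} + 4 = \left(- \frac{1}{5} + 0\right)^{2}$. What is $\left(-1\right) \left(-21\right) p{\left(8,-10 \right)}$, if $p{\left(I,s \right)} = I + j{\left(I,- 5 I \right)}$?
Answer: $\frac{2121}{25} \approx 84.84$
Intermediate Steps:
$j{\left(Y,C \right)} = - \frac{99}{25}$ ($j{\left(Y,C \right)} = -4 + \left(- \frac{1}{5} + 0\right)^{2} = -4 + \left(- \frac{1}{5}\right)^{2} = -4 + \frac{1}{25} = - \frac{99}{25}$)
$p{\left(I,s \right)} = - \frac{99}{25} + I$ ($p{\left(I,s \right)} = I - \frac{99}{25} = - \frac{99}{25} + I$)
$\left(-1\right) \left(-21\right) p{\left(8,-10 \right)} = \left(-1\right) \left(-21\right) \left(- \frac{99}{25} + 8\right) = 21 \cdot \frac{101}{25} = \frac{2121}{25}$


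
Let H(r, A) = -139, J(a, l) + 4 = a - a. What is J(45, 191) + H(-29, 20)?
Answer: -143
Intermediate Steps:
J(a, l) = -4 (J(a, l) = -4 + (a - a) = -4 + 0 = -4)
J(45, 191) + H(-29, 20) = -4 - 139 = -143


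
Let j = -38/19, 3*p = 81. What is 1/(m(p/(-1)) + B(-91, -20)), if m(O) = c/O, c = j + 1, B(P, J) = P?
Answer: -27/2456 ≈ -0.010993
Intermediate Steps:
p = 27 (p = (1/3)*81 = 27)
j = -2 (j = -38*1/19 = -2)
c = -1 (c = -2 + 1 = -1)
m(O) = -1/O
1/(m(p/(-1)) + B(-91, -20)) = 1/(-1/(27/(-1)) - 91) = 1/(-1/(27*(-1)) - 91) = 1/(-1/(-27) - 91) = 1/(-1*(-1/27) - 91) = 1/(1/27 - 91) = 1/(-2456/27) = -27/2456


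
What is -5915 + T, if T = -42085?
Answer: -48000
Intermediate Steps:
-5915 + T = -5915 - 42085 = -48000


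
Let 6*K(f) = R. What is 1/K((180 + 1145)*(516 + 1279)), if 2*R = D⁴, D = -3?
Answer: 4/27 ≈ 0.14815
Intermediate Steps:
R = 81/2 (R = (½)*(-3)⁴ = (½)*81 = 81/2 ≈ 40.500)
K(f) = 27/4 (K(f) = (⅙)*(81/2) = 27/4)
1/K((180 + 1145)*(516 + 1279)) = 1/(27/4) = 4/27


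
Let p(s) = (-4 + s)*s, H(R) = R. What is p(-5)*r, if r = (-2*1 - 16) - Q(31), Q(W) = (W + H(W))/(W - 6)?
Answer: -4608/5 ≈ -921.60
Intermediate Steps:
p(s) = s*(-4 + s)
Q(W) = 2*W/(-6 + W) (Q(W) = (W + W)/(W - 6) = (2*W)/(-6 + W) = 2*W/(-6 + W))
r = -512/25 (r = (-2*1 - 16) - 2*31/(-6 + 31) = (-2 - 16) - 2*31/25 = -18 - 2*31/25 = -18 - 1*62/25 = -18 - 62/25 = -512/25 ≈ -20.480)
p(-5)*r = -5*(-4 - 5)*(-512/25) = -5*(-9)*(-512/25) = 45*(-512/25) = -4608/5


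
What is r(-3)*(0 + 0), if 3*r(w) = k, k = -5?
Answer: 0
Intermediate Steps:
r(w) = -5/3 (r(w) = (⅓)*(-5) = -5/3)
r(-3)*(0 + 0) = -5*(0 + 0)/3 = -5/3*0 = 0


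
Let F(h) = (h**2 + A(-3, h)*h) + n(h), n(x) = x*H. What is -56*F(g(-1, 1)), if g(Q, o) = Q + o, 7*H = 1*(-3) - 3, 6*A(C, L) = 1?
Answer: 0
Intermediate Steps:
A(C, L) = 1/6 (A(C, L) = (1/6)*1 = 1/6)
H = -6/7 (H = (1*(-3) - 3)/7 = (-3 - 3)/7 = (1/7)*(-6) = -6/7 ≈ -0.85714)
n(x) = -6*x/7 (n(x) = x*(-6/7) = -6*x/7)
F(h) = h**2 - 29*h/42 (F(h) = (h**2 + h/6) - 6*h/7 = h**2 - 29*h/42)
-56*F(g(-1, 1)) = -4*(-1 + 1)*(-29 + 42*(-1 + 1))/3 = -4*0*(-29 + 42*0)/3 = -4*0*(-29 + 0)/3 = -4*0*(-29)/3 = -56*0 = 0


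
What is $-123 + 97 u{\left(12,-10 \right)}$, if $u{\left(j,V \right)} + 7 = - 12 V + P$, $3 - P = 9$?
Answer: $10256$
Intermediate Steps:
$P = -6$ ($P = 3 - 9 = -6$)
$u{\left(j,V \right)} = -13 - 12 V$ ($u{\left(j,V \right)} = -7 - \left(6 + 12 V\right) = -13 - 12 V$)
$-123 + 97 u{\left(12,-10 \right)} = -123 + 97 \left(-13 - -120\right) = -123 + 97 \left(-13 + 120\right) = -123 + 97 \cdot 107 = -123 + 10379 = 10256$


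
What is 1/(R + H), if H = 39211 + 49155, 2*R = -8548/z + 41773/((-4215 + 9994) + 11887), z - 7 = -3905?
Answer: 68862068/6085222420949 ≈ 1.1316e-5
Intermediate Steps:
z = -3898 (z = 7 - 3905 = -3898)
R = 156920061/68862068 (R = (-8548/(-3898) + 41773/((-4215 + 9994) + 11887))/2 = (-8548*(-1/3898) + 41773/(5779 + 11887))/2 = (4274/1949 + 41773/17666)/2 = (½)*(156920061/34431034) = 156920061/68862068 ≈ 2.2788)
H = 88366
1/(R + H) = 1/(156920061/68862068 + 88366) = 1/(6085222420949/68862068) = 68862068/6085222420949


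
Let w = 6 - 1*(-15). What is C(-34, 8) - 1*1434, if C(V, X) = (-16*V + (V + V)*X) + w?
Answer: -1413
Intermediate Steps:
w = 21 (w = 6 + 15 = 21)
C(V, X) = 21 - 16*V + 2*V*X (C(V, X) = (-16*V + (V + V)*X) + 21 = (-16*V + (2*V)*X) + 21 = (-16*V + 2*V*X) + 21 = 21 - 16*V + 2*V*X)
C(-34, 8) - 1*1434 = (21 - 16*(-34) + 2*(-34)*8) - 1*1434 = (21 + 544 - 544) - 1434 = 21 - 1434 = -1413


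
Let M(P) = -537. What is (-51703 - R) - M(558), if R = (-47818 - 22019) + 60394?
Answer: -41723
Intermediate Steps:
R = -9443 (R = -69837 + 60394 = -9443)
(-51703 - R) - M(558) = (-51703 - 1*(-9443)) - 1*(-537) = (-51703 + 9443) + 537 = -42260 + 537 = -41723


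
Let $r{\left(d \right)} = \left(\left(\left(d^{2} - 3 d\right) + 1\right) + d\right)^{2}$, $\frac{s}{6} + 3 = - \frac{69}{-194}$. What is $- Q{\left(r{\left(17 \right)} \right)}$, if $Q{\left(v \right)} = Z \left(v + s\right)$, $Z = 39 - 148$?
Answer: $\frac{692744377}{97} \approx 7.1417 \cdot 10^{6}$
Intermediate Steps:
$Z = -109$ ($Z = 39 - 148 = -109$)
$s = - \frac{1539}{97}$ ($s = -18 + 6 \left(- \frac{69}{-194}\right) = -18 + 6 \left(\left(-69\right) \left(- \frac{1}{194}\right)\right) = -18 + 6 \cdot \frac{69}{194} = -18 + \frac{207}{97} = - \frac{1539}{97} \approx -15.866$)
$r{\left(d \right)} = \left(1 + d^{2} - 2 d\right)^{2}$ ($r{\left(d \right)} = \left(\left(1 + d^{2} - 3 d\right) + d\right)^{2} = \left(1 + d^{2} - 2 d\right)^{2}$)
$Q{\left(v \right)} = \frac{167751}{97} - 109 v$ ($Q{\left(v \right)} = - 109 \left(v - \frac{1539}{97}\right) = - 109 \left(- \frac{1539}{97} + v\right) = \frac{167751}{97} - 109 v$)
$- Q{\left(r{\left(17 \right)} \right)} = - (\frac{167751}{97} - 109 \left(1 + 17^{2} - 34\right)^{2}) = - (\frac{167751}{97} - 109 \left(1 + 289 - 34\right)^{2}) = - (\frac{167751}{97} - 109 \cdot 256^{2}) = - (\frac{167751}{97} - 7143424) = \left(-1\right) \left(- \frac{692744377}{97}\right) = \frac{692744377}{97}$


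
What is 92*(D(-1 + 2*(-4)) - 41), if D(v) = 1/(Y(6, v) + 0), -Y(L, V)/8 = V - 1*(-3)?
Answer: -45241/12 ≈ -3770.1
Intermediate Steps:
Y(L, V) = -24 - 8*V (Y(L, V) = -8*(V - 1*(-3)) = -8*(V + 3) = -8*(3 + V) = -24 - 8*V)
D(v) = 1/(-24 - 8*v) (D(v) = 1/((-24 - 8*v) + 0) = 1/(-24 - 8*v))
92*(D(-1 + 2*(-4)) - 41) = 92*(-1/(24 + 8*(-1 + 2*(-4))) - 41) = 92*(-1/(24 + 8*(-1 - 8)) - 41) = 92*(-1/(24 + 8*(-9)) - 41) = 92*(-1/(24 - 72) - 41) = 92*(-1/(-48) - 41) = 92*(-1*(-1/48) - 41) = 92*(1/48 - 41) = 92*(-1967/48) = -45241/12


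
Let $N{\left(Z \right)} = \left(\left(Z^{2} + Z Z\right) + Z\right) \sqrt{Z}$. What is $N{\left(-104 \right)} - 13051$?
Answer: $-13051 + 43056 i \sqrt{26} \approx -13051.0 + 2.1954 \cdot 10^{5} i$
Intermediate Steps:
$N{\left(Z \right)} = \sqrt{Z} \left(Z + 2 Z^{2}\right)$ ($N{\left(Z \right)} = \left(\left(Z^{2} + Z^{2}\right) + Z\right) \sqrt{Z} = \left(2 Z^{2} + Z\right) \sqrt{Z} = \left(Z + 2 Z^{2}\right) \sqrt{Z} = \sqrt{Z} \left(Z + 2 Z^{2}\right)$)
$N{\left(-104 \right)} - 13051 = \left(-104\right)^{\frac{3}{2}} \left(1 + 2 \left(-104\right)\right) - 13051 = - 208 i \sqrt{26} \left(1 - 208\right) - 13051 = - 208 i \sqrt{26} \left(-207\right) - 13051 = 43056 i \sqrt{26} - 13051 = -13051 + 43056 i \sqrt{26}$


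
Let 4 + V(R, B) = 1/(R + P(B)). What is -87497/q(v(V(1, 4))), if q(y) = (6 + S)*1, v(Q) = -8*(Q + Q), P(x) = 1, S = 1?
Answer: -87497/7 ≈ -12500.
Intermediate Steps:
V(R, B) = -4 + 1/(1 + R) (V(R, B) = -4 + 1/(R + 1) = -4 + 1/(1 + R))
v(Q) = -16*Q
q(y) = 7 (q(y) = (6 + 1)*1 = 7*1 = 7)
-87497/q(v(V(1, 4))) = -87497/7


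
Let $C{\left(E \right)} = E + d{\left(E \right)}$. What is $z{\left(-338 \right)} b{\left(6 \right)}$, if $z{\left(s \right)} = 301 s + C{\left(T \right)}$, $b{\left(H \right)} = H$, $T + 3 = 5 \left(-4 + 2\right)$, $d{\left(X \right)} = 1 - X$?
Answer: $-610422$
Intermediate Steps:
$T = -13$ ($T = -3 + 5 \left(-4 + 2\right) = -3 + 5 \left(-2\right) = -3 - 10 = -13$)
$C{\left(E \right)} = 1$ ($C{\left(E \right)} = E - \left(-1 + E\right) = 1$)
$z{\left(s \right)} = 1 + 301 s$ ($z{\left(s \right)} = 301 s + 1 = 1 + 301 s$)
$z{\left(-338 \right)} b{\left(6 \right)} = \left(1 + 301 \left(-338\right)\right) 6 = \left(1 - 101738\right) 6 = \left(-101737\right) 6 = -610422$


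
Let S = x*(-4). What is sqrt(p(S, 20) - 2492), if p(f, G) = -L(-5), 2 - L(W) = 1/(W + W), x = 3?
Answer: 7*I*sqrt(5090)/10 ≈ 49.941*I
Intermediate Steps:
L(W) = 2 - 1/(2*W) (L(W) = 2 - 1/(W + W) = 2 - 1/(2*W))
S = -12 (S = 3*(-4) = -12)
p(f, G) = -21/10 (p(f, G) = -(2 - 1/2/(-5)) = -(2 - 1/2*(-1/5)) = -(2 + 1/10) = -1*21/10 = -21/10)
sqrt(p(S, 20) - 2492) = sqrt(-21/10 - 2492) = sqrt(-24941/10) = 7*I*sqrt(5090)/10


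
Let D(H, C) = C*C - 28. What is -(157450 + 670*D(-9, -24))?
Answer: -524610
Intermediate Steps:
D(H, C) = -28 + C² (D(H, C) = C² - 28 = -28 + C²)
-(157450 + 670*D(-9, -24)) = -(138690 + 385920) = -670/(1/(235 + (-28 + 576))) = -670/(1/(235 + 548)) = -670/(1/783) = -670/1/783 = -670*783 = -524610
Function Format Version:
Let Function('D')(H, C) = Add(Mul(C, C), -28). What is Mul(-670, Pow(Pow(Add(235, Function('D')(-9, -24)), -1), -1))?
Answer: -524610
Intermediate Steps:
Function('D')(H, C) = Add(-28, Pow(C, 2)) (Function('D')(H, C) = Add(Pow(C, 2), -28) = Add(-28, Pow(C, 2)))
Mul(-670, Pow(Pow(Add(235, Function('D')(-9, -24)), -1), -1)) = Mul(-670, Pow(Pow(Add(235, Add(-28, Pow(-24, 2))), -1), -1)) = Mul(-670, Pow(Pow(Add(235, Add(-28, 576)), -1), -1)) = Mul(-670, Pow(Pow(Add(235, 548), -1), -1)) = Mul(-670, Pow(Pow(783, -1), -1)) = Mul(-670, Pow(Rational(1, 783), -1)) = Mul(-670, 783) = -524610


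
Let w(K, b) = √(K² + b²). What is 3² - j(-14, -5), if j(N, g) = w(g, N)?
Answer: 9 - √221 ≈ -5.8661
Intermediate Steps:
j(N, g) = √(N² + g²) (j(N, g) = √(g² + N²) = √(N² + g²))
3² - j(-14, -5) = 3² - √((-14)² + (-5)²) = 9 - √(196 + 25) = 9 - √221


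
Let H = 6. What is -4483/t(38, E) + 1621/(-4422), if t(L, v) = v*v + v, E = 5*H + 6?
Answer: -3663833/981684 ≈ -3.7322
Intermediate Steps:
E = 36 (E = 5*6 + 6 = 30 + 6 = 36)
t(L, v) = v + v² (t(L, v) = v² + v = v + v²)
-4483/t(38, E) + 1621/(-4422) = -4483*1/(36*(1 + 36)) + 1621/(-4422) = -4483/(36*37) + 1621*(-1/4422) = -4483/1332 - 1621/4422 = -3663833/981684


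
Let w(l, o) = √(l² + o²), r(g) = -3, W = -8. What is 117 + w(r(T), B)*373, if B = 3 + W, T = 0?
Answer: 117 + 373*√34 ≈ 2291.9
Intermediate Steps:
B = -5 (B = 3 - 8 = -5)
117 + w(r(T), B)*373 = 117 + √((-3)² + (-5)²)*373 = 117 + √(9 + 25)*373 = 117 + √34*373 = 117 + 373*√34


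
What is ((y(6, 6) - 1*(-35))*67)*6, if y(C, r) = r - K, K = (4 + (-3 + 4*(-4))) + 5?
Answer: 20502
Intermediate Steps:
K = -10 (K = (4 + (-3 - 16)) + 5 = (4 - 19) + 5 = -15 + 5 = -10)
y(C, r) = 10 + r (y(C, r) = r - 1*(-10) = r + 10 = 10 + r)
((y(6, 6) - 1*(-35))*67)*6 = (((10 + 6) - 1*(-35))*67)*6 = ((16 + 35)*67)*6 = (51*67)*6 = 3417*6 = 20502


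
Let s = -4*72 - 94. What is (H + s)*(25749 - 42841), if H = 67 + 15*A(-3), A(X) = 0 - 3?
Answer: 6153120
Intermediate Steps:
A(X) = -3
s = -382 (s = -288 - 94 = -382)
H = 22 (H = 67 + 15*(-3) = 67 - 45 = 22)
(H + s)*(25749 - 42841) = (22 - 382)*(25749 - 42841) = -360*(-17092) = 6153120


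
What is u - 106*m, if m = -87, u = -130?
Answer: 9092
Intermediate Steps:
u - 106*m = -130 - 106*(-87) = -130 + 9222 = 9092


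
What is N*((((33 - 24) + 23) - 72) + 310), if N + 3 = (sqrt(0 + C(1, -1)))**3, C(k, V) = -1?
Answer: -810 - 270*I ≈ -810.0 - 270.0*I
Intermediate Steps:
N = -3 - I (N = -3 + (sqrt(0 - 1))**3 = -3 + (sqrt(-1))**3 = -3 + I**3 = -3 - I ≈ -3.0 - 1.0*I)
N*((((33 - 24) + 23) - 72) + 310) = (-3 - I)*((((33 - 24) + 23) - 72) + 310) = (-3 - I)*(((9 + 23) - 72) + 310) = (-3 - I)*((32 - 72) + 310) = (-3 - I)*(-40 + 310) = (-3 - I)*270 = -810 - 270*I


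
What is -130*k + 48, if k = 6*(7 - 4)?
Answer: -2292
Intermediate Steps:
k = 18 (k = 6*3 = 18)
-130*k + 48 = -130*18 + 48 = -2340 + 48 = -2292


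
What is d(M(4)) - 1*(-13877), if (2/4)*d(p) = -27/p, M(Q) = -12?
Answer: 27763/2 ≈ 13882.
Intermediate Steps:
d(p) = -54/p (d(p) = 2*(-27/p) = -54/p)
d(M(4)) - 1*(-13877) = -54/(-12) - 1*(-13877) = -54*(-1/12) + 13877 = 9/2 + 13877 = 27763/2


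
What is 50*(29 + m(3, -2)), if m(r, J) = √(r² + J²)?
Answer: 1450 + 50*√13 ≈ 1630.3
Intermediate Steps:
m(r, J) = √(J² + r²)
50*(29 + m(3, -2)) = 50*(29 + √((-2)² + 3²)) = 50*(29 + √(4 + 9)) = 50*(29 + √13) = 1450 + 50*√13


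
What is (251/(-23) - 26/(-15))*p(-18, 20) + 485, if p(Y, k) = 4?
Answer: 154657/345 ≈ 448.28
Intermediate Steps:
(251/(-23) - 26/(-15))*p(-18, 20) + 485 = (251/(-23) - 26/(-15))*4 + 485 = (251*(-1/23) - 26*(-1/15))*4 + 485 = (-251/23 + 26/15)*4 + 485 = -3167/345*4 + 485 = -12668/345 + 485 = 154657/345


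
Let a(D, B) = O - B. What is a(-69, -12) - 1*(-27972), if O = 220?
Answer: 28204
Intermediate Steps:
a(D, B) = 220 - B
a(-69, -12) - 1*(-27972) = (220 - 1*(-12)) - 1*(-27972) = (220 + 12) + 27972 = 232 + 27972 = 28204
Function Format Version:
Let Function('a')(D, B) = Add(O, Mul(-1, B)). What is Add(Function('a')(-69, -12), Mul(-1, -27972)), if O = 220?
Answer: 28204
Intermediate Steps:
Function('a')(D, B) = Add(220, Mul(-1, B))
Add(Function('a')(-69, -12), Mul(-1, -27972)) = Add(Add(220, Mul(-1, -12)), Mul(-1, -27972)) = Add(Add(220, 12), 27972) = Add(232, 27972) = 28204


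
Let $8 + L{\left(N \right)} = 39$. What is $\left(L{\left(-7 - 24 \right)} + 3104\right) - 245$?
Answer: $2890$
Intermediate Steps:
$L{\left(N \right)} = 31$ ($L{\left(N \right)} = -8 + 39 = 31$)
$\left(L{\left(-7 - 24 \right)} + 3104\right) - 245 = \left(31 + 3104\right) - 245 = 3135 - 245 = 2890$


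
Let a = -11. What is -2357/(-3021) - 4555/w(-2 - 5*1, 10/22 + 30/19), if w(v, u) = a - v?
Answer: 13770083/12084 ≈ 1139.5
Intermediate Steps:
w(v, u) = -11 - v
-2357/(-3021) - 4555/w(-2 - 5*1, 10/22 + 30/19) = -2357/(-3021) - 4555/(-11 - (-2 - 5*1)) = -2357*(-1/3021) - 4555/(-11 - (-2 - 5)) = 2357/3021 - 4555/(-11 - 1*(-7)) = 2357/3021 - 4555/(-11 + 7) = 2357/3021 - 4555/(-4) = 2357/3021 - 4555*(-¼) = 2357/3021 + 4555/4 = 13770083/12084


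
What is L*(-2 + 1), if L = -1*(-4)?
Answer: -4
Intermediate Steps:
L = 4
L*(-2 + 1) = 4*(-2 + 1) = 4*(-1) = -4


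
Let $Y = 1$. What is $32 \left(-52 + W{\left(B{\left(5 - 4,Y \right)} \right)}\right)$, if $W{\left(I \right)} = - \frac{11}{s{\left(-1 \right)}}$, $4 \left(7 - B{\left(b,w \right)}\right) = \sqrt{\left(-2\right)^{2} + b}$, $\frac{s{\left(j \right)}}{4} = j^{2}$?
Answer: $-1752$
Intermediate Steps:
$s{\left(j \right)} = 4 j^{2}$
$B{\left(b,w \right)} = 7 - \frac{\sqrt{4 + b}}{4}$ ($B{\left(b,w \right)} = 7 - \frac{\sqrt{\left(-2\right)^{2} + b}}{4} = 7 - \frac{\sqrt{4 + b}}{4}$)
$W{\left(I \right)} = - \frac{11}{4}$ ($W{\left(I \right)} = - \frac{11}{4 \left(-1\right)^{2}} = - \frac{11}{4 \cdot 1} = - \frac{11}{4}$)
$32 \left(-52 + W{\left(B{\left(5 - 4,Y \right)} \right)}\right) = 32 \left(-52 - \frac{11}{4}\right) = 32 \left(- \frac{219}{4}\right) = -1752$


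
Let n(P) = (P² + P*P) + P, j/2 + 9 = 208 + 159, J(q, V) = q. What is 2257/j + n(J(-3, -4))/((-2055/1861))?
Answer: -1023267/98092 ≈ -10.432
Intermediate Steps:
j = 716 (j = -18 + 2*(208 + 159) = -18 + 2*367 = -18 + 734 = 716)
n(P) = P + 2*P² (n(P) = (P² + P²) + P = 2*P² + P = P + 2*P²)
2257/j + n(J(-3, -4))/((-2055/1861)) = 2257/716 + (-3*(1 + 2*(-3)))/((-2055/1861)) = 2257*(1/716) + (-3*(1 - 6))/((-2055*1/1861)) = 2257/716 + (-3*(-5))/(-2055/1861) = 2257/716 + 15*(-1861/2055) = 2257/716 - 1861/137 = -1023267/98092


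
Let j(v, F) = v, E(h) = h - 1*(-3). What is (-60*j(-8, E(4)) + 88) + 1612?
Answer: 2180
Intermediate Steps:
E(h) = 3 + h (E(h) = h + 3 = 3 + h)
(-60*j(-8, E(4)) + 88) + 1612 = (-60*(-8) + 88) + 1612 = (480 + 88) + 1612 = 568 + 1612 = 2180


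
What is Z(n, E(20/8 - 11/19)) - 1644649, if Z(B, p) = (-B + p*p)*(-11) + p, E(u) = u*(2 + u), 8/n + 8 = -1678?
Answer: -2891998025627669/1757769648 ≈ -1.6453e+6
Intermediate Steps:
n = -4/843 (n = 8/(-8 - 1678) = 8/(-1686) = 8*(-1/1686) = -4/843 ≈ -0.0047450)
Z(B, p) = p - 11*p² + 11*B (Z(B, p) = (-B + p²)*(-11) + p = (p² - B)*(-11) + p = (-11*p² + 11*B) + p = p - 11*p² + 11*B)
Z(n, E(20/8 - 11/19)) - 1644649 = ((20/8 - 11/19)*(2 + (20/8 - 11/19)) - 11*(2 + (20/8 - 11/19))²*(20/8 - 11/19)² + 11*(-4/843)) - 1644649 = ((20*(⅛) - 11*1/19)*(2 + (20*(⅛) - 11*1/19)) - 11*(2 + (20*(⅛) - 11*1/19))²*(20*(⅛) - 11*1/19)² - 44/843) - 1644649 = ((5/2 - 11/19)*(2 + (5/2 - 11/19)) - 11*(2 + (5/2 - 11/19))²*(5/2 - 11/19)² - 44/843) - 1644649 = (73*(2 + 73/38)/38 - 11*5329*(2 + 73/38)²/1444 - 44/843) - 1644649 = ((73/38)*(149/38) - 11*((73/38)*(149/38))² - 44/843) - 1644649 = (10877/1444 - 11*(10877/1444)² - 44/843) - 1644649 = (10877/1444 - 11*118309129/2085136 - 44/843) - 1644649 = (10877/1444 - 1301400419/2085136 - 44/843) - 1644649 = -1083931814117/1757769648 - 1644649 = -2891998025627669/1757769648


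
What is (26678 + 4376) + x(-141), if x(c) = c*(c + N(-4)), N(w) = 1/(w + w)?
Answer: 407621/8 ≈ 50953.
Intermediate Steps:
N(w) = 1/(2*w)
x(c) = c*(-⅛ + c) (x(c) = c*(c + (½)/(-4)) = c*(c + (½)*(-¼)) = c*(c - ⅛) = c*(-⅛ + c))
(26678 + 4376) + x(-141) = (26678 + 4376) - 141*(-⅛ - 141) = 31054 - 141*(-1129/8) = 31054 + 159189/8 = 407621/8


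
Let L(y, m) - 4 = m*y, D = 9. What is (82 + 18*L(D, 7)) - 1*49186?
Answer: -47898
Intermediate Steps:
L(y, m) = 4 + m*y
(82 + 18*L(D, 7)) - 1*49186 = (82 + 18*(4 + 7*9)) - 1*49186 = (82 + 18*(4 + 63)) - 49186 = (82 + 18*67) - 49186 = (82 + 1206) - 49186 = 1288 - 49186 = -47898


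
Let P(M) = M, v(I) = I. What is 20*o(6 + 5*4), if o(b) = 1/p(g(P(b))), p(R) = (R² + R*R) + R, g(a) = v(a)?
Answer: 10/689 ≈ 0.014514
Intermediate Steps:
g(a) = a
p(R) = R + 2*R² (p(R) = (R² + R²) + R = 2*R² + R = R + 2*R²)
o(b) = 1/(b*(1 + 2*b))
20*o(6 + 5*4) = 20*(1/((6 + 5*4)*(1 + 2*(6 + 5*4)))) = 20*(1/((6 + 20)*(1 + 2*(6 + 20)))) = 20*(1/(26*(1 + 2*26))) = 20*(1/(26*(1 + 52))) = 20*((1/26)/53) = 20*((1/26)*(1/53)) = 20*(1/1378) = 10/689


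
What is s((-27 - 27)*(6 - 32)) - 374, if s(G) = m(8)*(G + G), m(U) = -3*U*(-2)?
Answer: 134410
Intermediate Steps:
m(U) = 6*U
s(G) = 96*G (s(G) = (6*8)*(G + G) = 48*(2*G) = 96*G)
s((-27 - 27)*(6 - 32)) - 374 = 96*((-27 - 27)*(6 - 32)) - 374 = 96*(-54*(-26)) - 374 = 96*1404 - 374 = 134784 - 374 = 134410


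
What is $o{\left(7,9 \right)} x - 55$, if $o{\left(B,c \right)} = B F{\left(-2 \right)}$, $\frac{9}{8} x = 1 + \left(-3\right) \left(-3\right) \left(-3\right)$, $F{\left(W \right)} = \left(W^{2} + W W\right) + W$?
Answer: $- \frac{3077}{3} \approx -1025.7$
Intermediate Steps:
$F{\left(W \right)} = W + 2 W^{2}$ ($F{\left(W \right)} = \left(W^{2} + W^{2}\right) + W = 2 W^{2} + W = W + 2 W^{2}$)
$x = - \frac{208}{9}$ ($x = \frac{8 \left(1 + \left(-3\right) \left(-3\right) \left(-3\right)\right)}{9} = \frac{8 \left(1 + 9 \left(-3\right)\right)}{9} = \frac{8 \left(1 - 27\right)}{9} = \frac{8}{9} \left(-26\right) = - \frac{208}{9} \approx -23.111$)
$o{\left(B,c \right)} = 6 B$ ($o{\left(B,c \right)} = B \left(- 2 \left(1 + 2 \left(-2\right)\right)\right) = B \left(- 2 \left(1 - 4\right)\right) = B \left(\left(-2\right) \left(-3\right)\right) = B 6 = 6 B$)
$o{\left(7,9 \right)} x - 55 = 6 \cdot 7 \left(- \frac{208}{9}\right) - 55 = 42 \left(- \frac{208}{9}\right) - 55 = - \frac{2912}{3} - 55 = - \frac{3077}{3}$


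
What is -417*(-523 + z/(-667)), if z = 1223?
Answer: 145976688/667 ≈ 2.1886e+5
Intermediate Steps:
-417*(-523 + z/(-667)) = -417*(-523 + 1223/(-667)) = -417*(-523 + 1223*(-1/667)) = -417*(-523 - 1223/667) = -417*(-350064/667) = 145976688/667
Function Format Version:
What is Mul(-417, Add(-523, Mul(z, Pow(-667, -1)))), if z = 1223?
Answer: Rational(145976688, 667) ≈ 2.1886e+5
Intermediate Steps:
Mul(-417, Add(-523, Mul(z, Pow(-667, -1)))) = Mul(-417, Add(-523, Mul(1223, Pow(-667, -1)))) = Mul(-417, Add(-523, Mul(1223, Rational(-1, 667)))) = Mul(-417, Add(-523, Rational(-1223, 667))) = Mul(-417, Rational(-350064, 667)) = Rational(145976688, 667)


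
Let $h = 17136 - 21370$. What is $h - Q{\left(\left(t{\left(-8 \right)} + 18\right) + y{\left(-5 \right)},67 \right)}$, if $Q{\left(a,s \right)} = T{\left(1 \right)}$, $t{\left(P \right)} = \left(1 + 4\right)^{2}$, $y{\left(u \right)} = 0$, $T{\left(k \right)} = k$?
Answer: $-4235$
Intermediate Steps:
$h = -4234$
$t{\left(P \right)} = 25$ ($t{\left(P \right)} = 5^{2} = 25$)
$Q{\left(a,s \right)} = 1$
$h - Q{\left(\left(t{\left(-8 \right)} + 18\right) + y{\left(-5 \right)},67 \right)} = -4234 - 1 = -4235$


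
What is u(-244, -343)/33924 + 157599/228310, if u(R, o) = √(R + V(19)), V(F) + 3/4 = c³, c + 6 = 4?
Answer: 157599/228310 + I*√1011/67848 ≈ 0.69028 + 0.00046864*I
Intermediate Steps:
c = -2 (c = -6 + 4 = -2)
V(F) = -35/4 (V(F) = -¾ + (-2)³ = -¾ - 8 = -35/4)
u(R, o) = √(-35/4 + R) (u(R, o) = √(R - 35/4) = √(-35/4 + R))
u(-244, -343)/33924 + 157599/228310 = (√(-35 + 4*(-244))/2)/33924 + 157599/228310 = (√(-35 - 976)/2)*(1/33924) + 157599*(1/228310) = (√(-1011)/2)*(1/33924) + 157599/228310 = ((I*√1011)/2)*(1/33924) + 157599/228310 = (I*√1011/2)*(1/33924) + 157599/228310 = I*√1011/67848 + 157599/228310 = 157599/228310 + I*√1011/67848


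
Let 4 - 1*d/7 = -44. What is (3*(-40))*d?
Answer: -40320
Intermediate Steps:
d = 336 (d = 28 - 7*(-44) = 28 + 308 = 336)
(3*(-40))*d = (3*(-40))*336 = -120*336 = -40320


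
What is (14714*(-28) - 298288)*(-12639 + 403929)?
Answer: -277925461200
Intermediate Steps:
(14714*(-28) - 298288)*(-12639 + 403929) = (-411992 - 298288)*391290 = -710280*391290 = -277925461200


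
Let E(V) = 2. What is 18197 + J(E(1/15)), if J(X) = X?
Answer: 18199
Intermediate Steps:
18197 + J(E(1/15)) = 18197 + 2 = 18199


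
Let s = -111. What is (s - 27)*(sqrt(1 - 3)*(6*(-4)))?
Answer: 3312*I*sqrt(2) ≈ 4683.9*I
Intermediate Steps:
(s - 27)*(sqrt(1 - 3)*(6*(-4))) = (-111 - 27)*(sqrt(1 - 3)*(6*(-4))) = -138*sqrt(-2)*(-24) = -138*I*sqrt(2)*(-24) = -(-3312)*I*sqrt(2) = 3312*I*sqrt(2)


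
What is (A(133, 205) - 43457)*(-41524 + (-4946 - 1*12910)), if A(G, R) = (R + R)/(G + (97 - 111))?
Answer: 307052376740/119 ≈ 2.5803e+9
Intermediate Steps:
A(G, R) = 2*R/(-14 + G) (A(G, R) = (2*R)/(G - 14) = (2*R)/(-14 + G) = 2*R/(-14 + G))
(A(133, 205) - 43457)*(-41524 + (-4946 - 1*12910)) = (2*205/(-14 + 133) - 43457)*(-41524 + (-4946 - 1*12910)) = (2*205/119 - 43457)*(-41524 + (-4946 - 12910)) = (2*205*(1/119) - 43457)*(-41524 - 17856) = (410/119 - 43457)*(-59380) = -5170973/119*(-59380) = 307052376740/119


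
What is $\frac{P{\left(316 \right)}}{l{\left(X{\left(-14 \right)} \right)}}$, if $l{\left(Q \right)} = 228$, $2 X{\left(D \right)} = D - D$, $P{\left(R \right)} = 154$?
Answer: $\frac{77}{114} \approx 0.67544$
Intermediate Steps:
$X{\left(D \right)} = 0$ ($X{\left(D \right)} = \frac{D - D}{2} = \frac{1}{2} \cdot 0 = 0$)
$\frac{P{\left(316 \right)}}{l{\left(X{\left(-14 \right)} \right)}} = \frac{154}{228} = 154 \cdot \frac{1}{228} = \frac{77}{114}$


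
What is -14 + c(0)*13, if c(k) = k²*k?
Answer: -14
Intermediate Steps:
c(k) = k³
-14 + c(0)*13 = -14 + 0³*13 = -14 + 0*13 = -14 + 0 = -14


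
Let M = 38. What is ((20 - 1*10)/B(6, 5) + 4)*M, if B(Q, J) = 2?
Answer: 342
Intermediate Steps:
((20 - 1*10)/B(6, 5) + 4)*M = ((20 - 1*10)/2 + 4)*38 = ((20 - 10)*(½) + 4)*38 = (10*(½) + 4)*38 = (5 + 4)*38 = 9*38 = 342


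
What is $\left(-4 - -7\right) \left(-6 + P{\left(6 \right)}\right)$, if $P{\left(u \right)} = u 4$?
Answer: $54$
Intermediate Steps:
$P{\left(u \right)} = 4 u$
$\left(-4 - -7\right) \left(-6 + P{\left(6 \right)}\right) = \left(-4 - -7\right) \left(-6 + 4 \cdot 6\right) = \left(-4 + 7\right) \left(-6 + 24\right) = 3 \cdot 18 = 54$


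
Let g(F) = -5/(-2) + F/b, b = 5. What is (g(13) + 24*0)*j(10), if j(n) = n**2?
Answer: 510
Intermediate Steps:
g(F) = 5/2 + F/5 (g(F) = -5/(-2) + F/5 = -5*(-1/2) + F*(1/5) = 5/2 + F/5)
(g(13) + 24*0)*j(10) = ((5/2 + (1/5)*13) + 24*0)*10**2 = ((5/2 + 13/5) + 0)*100 = (51/10 + 0)*100 = (51/10)*100 = 510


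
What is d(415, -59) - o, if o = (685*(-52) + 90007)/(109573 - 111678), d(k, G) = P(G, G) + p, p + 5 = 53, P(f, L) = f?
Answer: 31232/2105 ≈ 14.837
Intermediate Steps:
p = 48 (p = -5 + 53 = 48)
d(k, G) = 48 + G (d(k, G) = G + 48 = 48 + G)
o = -54387/2105 (o = (-35620 + 90007)/(-2105) = 54387*(-1/2105) = -54387/2105 ≈ -25.837)
d(415, -59) - o = (48 - 59) - 1*(-54387/2105) = -11 + 54387/2105 = 31232/2105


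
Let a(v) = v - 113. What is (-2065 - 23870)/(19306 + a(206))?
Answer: -1365/1021 ≈ -1.3369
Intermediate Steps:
a(v) = -113 + v
(-2065 - 23870)/(19306 + a(206)) = (-2065 - 23870)/(19306 + (-113 + 206)) = -25935/(19306 + 93) = -25935/19399 = -25935*1/19399 = -1365/1021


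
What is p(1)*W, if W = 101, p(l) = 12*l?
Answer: 1212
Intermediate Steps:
p(1)*W = (12*1)*101 = 12*101 = 1212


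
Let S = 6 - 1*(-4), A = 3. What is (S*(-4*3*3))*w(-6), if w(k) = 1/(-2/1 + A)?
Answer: -360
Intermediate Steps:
S = 10 (S = 6 + 4 = 10)
w(k) = 1 (w(k) = 1/(-2/1 + 3) = 1/(-2*1 + 3) = 1/(-2 + 3) = 1/1 = 1)
(S*(-4*3*3))*w(-6) = (10*(-4*3*3))*1 = (10*(-12*3))*1 = (10*(-36))*1 = -360*1 = -360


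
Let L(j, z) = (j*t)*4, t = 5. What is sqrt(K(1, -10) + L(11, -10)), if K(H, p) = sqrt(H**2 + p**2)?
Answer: sqrt(220 + sqrt(101)) ≈ 15.167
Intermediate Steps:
L(j, z) = 20*j (L(j, z) = (j*5)*4 = (5*j)*4 = 20*j)
sqrt(K(1, -10) + L(11, -10)) = sqrt(sqrt(1**2 + (-10)**2) + 20*11) = sqrt(sqrt(1 + 100) + 220) = sqrt(sqrt(101) + 220) = sqrt(220 + sqrt(101))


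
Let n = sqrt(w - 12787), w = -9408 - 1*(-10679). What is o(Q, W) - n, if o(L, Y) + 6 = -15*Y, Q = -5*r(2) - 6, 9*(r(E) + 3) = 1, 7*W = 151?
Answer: -2307/7 - 2*I*sqrt(2879) ≈ -329.57 - 107.31*I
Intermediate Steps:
W = 151/7 (W = (1/7)*151 = 151/7 ≈ 21.571)
r(E) = -26/9 (r(E) = -3 + (1/9)*1 = -3 + 1/9 = -26/9)
w = 1271 (w = -9408 + 10679 = 1271)
n = 2*I*sqrt(2879) (n = sqrt(1271 - 12787) = sqrt(-11516) = 2*I*sqrt(2879) ≈ 107.31*I)
Q = 76/9 (Q = -5*(-26/9) - 6 = 130/9 - 6 = 76/9 ≈ 8.4444)
o(L, Y) = -6 - 15*Y
o(Q, W) - n = (-6 - 15*151/7) - 2*I*sqrt(2879) = (-6 - 2265/7) - 2*I*sqrt(2879) = -2307/7 - 2*I*sqrt(2879)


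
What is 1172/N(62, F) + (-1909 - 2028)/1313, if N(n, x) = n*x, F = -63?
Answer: -8458379/2564289 ≈ -3.2985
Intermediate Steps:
1172/N(62, F) + (-1909 - 2028)/1313 = 1172/((62*(-63))) + (-1909 - 2028)/1313 = 1172/(-3906) - 3937*1/1313 = 1172*(-1/3906) - 3937/1313 = -586/1953 - 3937/1313 = -8458379/2564289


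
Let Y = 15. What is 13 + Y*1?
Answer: 28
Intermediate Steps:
13 + Y*1 = 13 + 15*1 = 13 + 15 = 28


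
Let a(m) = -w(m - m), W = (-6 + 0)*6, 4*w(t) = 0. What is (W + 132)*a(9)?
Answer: 0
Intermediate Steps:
w(t) = 0 (w(t) = (¼)*0 = 0)
W = -36 (W = -6*6 = -36)
a(m) = 0 (a(m) = -1*0 = 0)
(W + 132)*a(9) = (-36 + 132)*0 = 96*0 = 0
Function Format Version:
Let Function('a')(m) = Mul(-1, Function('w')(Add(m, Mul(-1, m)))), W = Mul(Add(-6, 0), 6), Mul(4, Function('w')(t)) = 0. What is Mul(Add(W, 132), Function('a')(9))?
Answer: 0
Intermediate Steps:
Function('w')(t) = 0 (Function('w')(t) = Mul(Rational(1, 4), 0) = 0)
W = -36 (W = Mul(-6, 6) = -36)
Function('a')(m) = 0 (Function('a')(m) = Mul(-1, 0) = 0)
Mul(Add(W, 132), Function('a')(9)) = Mul(Add(-36, 132), 0) = Mul(96, 0) = 0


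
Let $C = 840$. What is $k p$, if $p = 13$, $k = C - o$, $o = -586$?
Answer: $18538$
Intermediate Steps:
$k = 1426$ ($k = 840 - -586 = 840 + 586 = 1426$)
$k p = 1426 \cdot 13 = 18538$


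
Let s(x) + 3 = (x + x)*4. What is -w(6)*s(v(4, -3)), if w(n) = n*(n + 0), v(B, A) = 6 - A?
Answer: -2484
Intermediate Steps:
w(n) = n² (w(n) = n*n = n²)
s(x) = -3 + 8*x (s(x) = -3 + (x + x)*4 = -3 + (2*x)*4 = -3 + 8*x)
-w(6)*s(v(4, -3)) = -6²*(-3 + 8*(6 - 1*(-3))) = -36*(-3 + 8*(6 + 3)) = -36*(-3 + 8*9) = -36*(-3 + 72) = -36*69 = -1*2484 = -2484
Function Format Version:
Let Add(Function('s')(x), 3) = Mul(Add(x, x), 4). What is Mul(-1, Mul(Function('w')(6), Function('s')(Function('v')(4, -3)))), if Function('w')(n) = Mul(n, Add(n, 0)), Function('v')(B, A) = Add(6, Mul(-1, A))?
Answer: -2484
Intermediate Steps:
Function('w')(n) = Pow(n, 2) (Function('w')(n) = Mul(n, n) = Pow(n, 2))
Function('s')(x) = Add(-3, Mul(8, x)) (Function('s')(x) = Add(-3, Mul(Add(x, x), 4)) = Add(-3, Mul(Mul(2, x), 4)) = Add(-3, Mul(8, x)))
Mul(-1, Mul(Function('w')(6), Function('s')(Function('v')(4, -3)))) = Mul(-1, Mul(Pow(6, 2), Add(-3, Mul(8, Add(6, Mul(-1, -3)))))) = Mul(-1, Mul(36, Add(-3, Mul(8, Add(6, 3))))) = Mul(-1, Mul(36, Add(-3, Mul(8, 9)))) = Mul(-1, Mul(36, Add(-3, 72))) = Mul(-1, Mul(36, 69)) = Mul(-1, 2484) = -2484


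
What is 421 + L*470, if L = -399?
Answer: -187109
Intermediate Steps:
421 + L*470 = 421 - 399*470 = 421 - 187530 = -187109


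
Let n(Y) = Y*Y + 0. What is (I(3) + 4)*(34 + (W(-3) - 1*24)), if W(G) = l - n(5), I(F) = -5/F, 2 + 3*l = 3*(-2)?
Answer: -371/9 ≈ -41.222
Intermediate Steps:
l = -8/3 (l = -⅔ + (3*(-2))/3 = -⅔ + (⅓)*(-6) = -⅔ - 2 = -8/3 ≈ -2.6667)
n(Y) = Y² (n(Y) = Y² + 0 = Y²)
W(G) = -83/3 (W(G) = -8/3 - 1*5² = -8/3 - 1*25 = -8/3 - 25 = -83/3)
(I(3) + 4)*(34 + (W(-3) - 1*24)) = (-5/3 + 4)*(34 + (-83/3 - 1*24)) = (-5*⅓ + 4)*(34 + (-83/3 - 24)) = (-5/3 + 4)*(34 - 155/3) = (7/3)*(-53/3) = -371/9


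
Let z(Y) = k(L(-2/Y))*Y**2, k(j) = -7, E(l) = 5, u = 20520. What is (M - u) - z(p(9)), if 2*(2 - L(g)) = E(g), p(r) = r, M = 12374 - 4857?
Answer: -12436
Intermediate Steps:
M = 7517
L(g) = -1/2 (L(g) = 2 - 1/2*5 = 2 - 5/2 = -1/2)
z(Y) = -7*Y**2
(M - u) - z(p(9)) = (7517 - 1*20520) - (-7)*9**2 = (7517 - 20520) - (-7)*81 = -13003 - 1*(-567) = -13003 + 567 = -12436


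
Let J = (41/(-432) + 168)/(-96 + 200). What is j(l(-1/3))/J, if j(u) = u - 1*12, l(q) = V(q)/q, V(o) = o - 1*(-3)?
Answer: -179712/14507 ≈ -12.388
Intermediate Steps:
V(o) = 3 + o (V(o) = o + 3 = 3 + o)
l(q) = (3 + q)/q
j(u) = -12 + u (j(u) = u - 12 = -12 + u)
J = 72535/44928 (J = (41*(-1/432) + 168)/104 = (-41/432 + 168)*(1/104) = (72535/432)*(1/104) = 72535/44928 ≈ 1.6145)
j(l(-1/3))/J = (-12 + (3 - 1/3)/((-1/3)))/(72535/44928) = (-12 + (3 - 1*⅓)/((-1*⅓)))*(44928/72535) = (-12 + (3 - ⅓)/(-⅓))*(44928/72535) = (-12 - 3*8/3)*(44928/72535) = (-12 - 8)*(44928/72535) = -20*44928/72535 = -179712/14507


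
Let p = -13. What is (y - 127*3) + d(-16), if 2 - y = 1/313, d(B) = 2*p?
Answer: -126766/313 ≈ -405.00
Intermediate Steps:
d(B) = -26 (d(B) = 2*(-13) = -26)
y = 625/313 (y = 2 - 1/313 = 625/313 ≈ 1.9968)
(y - 127*3) + d(-16) = (625/313 - 127*3) - 26 = (625/313 - 381) - 26 = -118628/313 - 26 = -126766/313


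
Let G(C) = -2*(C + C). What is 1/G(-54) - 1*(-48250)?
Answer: 10422001/216 ≈ 48250.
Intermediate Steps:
G(C) = -4*C
1/G(-54) - 1*(-48250) = 1/(-4*(-54)) - 1*(-48250) = 1/216 + 48250 = 10422001/216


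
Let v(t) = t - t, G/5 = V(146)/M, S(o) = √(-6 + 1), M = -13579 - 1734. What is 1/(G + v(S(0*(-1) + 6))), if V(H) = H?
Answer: -15313/730 ≈ -20.977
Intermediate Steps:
M = -15313
S(o) = I*√5 (S(o) = √(-5) = I*√5)
G = -730/15313 (G = 5*(146/(-15313)) = 5*(146*(-1/15313)) = 5*(-146/15313) = -730/15313 ≈ -0.047672)
v(t) = 0
1/(G + v(S(0*(-1) + 6))) = 1/(-730/15313 + 0) = 1/(-730/15313) = -15313/730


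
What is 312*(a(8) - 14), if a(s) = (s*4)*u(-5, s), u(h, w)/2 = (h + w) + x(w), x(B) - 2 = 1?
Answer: 115440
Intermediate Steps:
x(B) = 3 (x(B) = 2 + 1 = 3)
u(h, w) = 6 + 2*h + 2*w (u(h, w) = 2*((h + w) + 3) = 2*(3 + h + w) = 6 + 2*h + 2*w)
a(s) = 4*s*(-4 + 2*s) (a(s) = (s*4)*(6 + 2*(-5) + 2*s) = (4*s)*(6 - 10 + 2*s) = (4*s)*(-4 + 2*s) = 4*s*(-4 + 2*s))
312*(a(8) - 14) = 312*(8*8*(-2 + 8) - 14) = 312*(8*8*6 - 14) = 312*(384 - 14) = 312*370 = 115440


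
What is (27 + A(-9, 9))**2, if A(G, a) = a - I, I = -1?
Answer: 1369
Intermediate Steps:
A(G, a) = 1 + a (A(G, a) = a - 1*(-1) = a + 1 = 1 + a)
(27 + A(-9, 9))**2 = (27 + (1 + 9))**2 = (27 + 10)**2 = 37**2 = 1369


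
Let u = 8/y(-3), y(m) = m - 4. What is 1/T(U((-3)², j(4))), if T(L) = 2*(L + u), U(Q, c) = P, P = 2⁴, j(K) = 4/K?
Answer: 7/208 ≈ 0.033654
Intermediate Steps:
y(m) = -4 + m
u = -8/7 (u = 8/(-4 - 3) = 8/(-7) = 8*(-⅐) = -8/7 ≈ -1.1429)
P = 16
U(Q, c) = 16
T(L) = -16/7 + 2*L (T(L) = 2*(L - 8/7) = 2*(-8/7 + L) = -16/7 + 2*L)
1/T(U((-3)², j(4))) = 1/(-16/7 + 2*16) = 1/(-16/7 + 32) = 1/(208/7) = 7/208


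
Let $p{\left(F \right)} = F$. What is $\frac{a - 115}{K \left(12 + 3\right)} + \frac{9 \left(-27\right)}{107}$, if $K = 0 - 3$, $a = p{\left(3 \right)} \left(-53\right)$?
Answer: $\frac{18383}{4815} \approx 3.8179$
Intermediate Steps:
$a = -159$ ($a = 3 \left(-53\right) = -159$)
$K = -3$ ($K = 0 - 3 = -3$)
$\frac{a - 115}{K \left(12 + 3\right)} + \frac{9 \left(-27\right)}{107} = \frac{-159 - 115}{\left(-3\right) \left(12 + 3\right)} + \frac{9 \left(-27\right)}{107} = - \frac{274}{\left(-3\right) 15} - \frac{243}{107} = - \frac{274}{-45} - \frac{243}{107} = \left(-274\right) \left(- \frac{1}{45}\right) - \frac{243}{107} = \frac{274}{45} - \frac{243}{107} = \frac{18383}{4815}$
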